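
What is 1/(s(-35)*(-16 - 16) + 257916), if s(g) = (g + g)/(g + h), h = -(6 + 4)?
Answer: 9/2320796 ≈ 3.8780e-6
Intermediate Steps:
h = -10 (h = -1*10 = -10)
s(g) = 2*g/(-10 + g) (s(g) = (g + g)/(g - 10) = (2*g)/(-10 + g) = 2*g/(-10 + g))
1/(s(-35)*(-16 - 16) + 257916) = 1/((2*(-35)/(-10 - 35))*(-16 - 16) + 257916) = 1/((2*(-35)/(-45))*(-32) + 257916) = 1/((2*(-35)*(-1/45))*(-32) + 257916) = 1/((14/9)*(-32) + 257916) = 1/(-448/9 + 257916) = 1/(2320796/9) = 9/2320796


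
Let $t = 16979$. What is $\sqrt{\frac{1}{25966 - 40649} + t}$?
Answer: $\frac{8 \sqrt{57195482782}}{14683} \approx 130.3$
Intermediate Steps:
$\sqrt{\frac{1}{25966 - 40649} + t} = \sqrt{\frac{1}{25966 - 40649} + 16979} = \sqrt{\frac{1}{-14683} + 16979} = \sqrt{- \frac{1}{14683} + 16979} = \sqrt{\frac{249302656}{14683}} = \frac{8 \sqrt{57195482782}}{14683}$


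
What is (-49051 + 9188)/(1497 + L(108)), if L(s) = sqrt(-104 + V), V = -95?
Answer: -59674911/2241208 + 39863*I*sqrt(199)/2241208 ≈ -26.626 + 0.25091*I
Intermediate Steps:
L(s) = I*sqrt(199) (L(s) = sqrt(-104 - 95) = sqrt(-199) = I*sqrt(199))
(-49051 + 9188)/(1497 + L(108)) = (-49051 + 9188)/(1497 + I*sqrt(199)) = -39863/(1497 + I*sqrt(199))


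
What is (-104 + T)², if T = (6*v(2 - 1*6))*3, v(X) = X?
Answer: 30976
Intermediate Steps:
T = -72 (T = (6*(2 - 1*6))*3 = (6*(2 - 6))*3 = (6*(-4))*3 = -24*3 = -72)
(-104 + T)² = (-104 - 72)² = (-176)² = 30976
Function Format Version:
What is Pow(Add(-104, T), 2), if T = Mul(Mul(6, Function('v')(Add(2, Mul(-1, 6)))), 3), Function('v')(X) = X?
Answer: 30976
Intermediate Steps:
T = -72 (T = Mul(Mul(6, Add(2, Mul(-1, 6))), 3) = Mul(Mul(6, Add(2, -6)), 3) = Mul(Mul(6, -4), 3) = Mul(-24, 3) = -72)
Pow(Add(-104, T), 2) = Pow(Add(-104, -72), 2) = Pow(-176, 2) = 30976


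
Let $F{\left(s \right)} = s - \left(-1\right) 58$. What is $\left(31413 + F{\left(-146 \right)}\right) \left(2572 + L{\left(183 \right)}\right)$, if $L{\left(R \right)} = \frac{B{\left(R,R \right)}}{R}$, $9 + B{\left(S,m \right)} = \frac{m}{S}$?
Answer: $\frac{14743675100}{183} \approx 8.0567 \cdot 10^{7}$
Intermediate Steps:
$F{\left(s \right)} = 58 + s$ ($F{\left(s \right)} = s - -58 = s + 58 = 58 + s$)
$B{\left(S,m \right)} = -9 + \frac{m}{S}$
$L{\left(R \right)} = - \frac{8}{R}$ ($L{\left(R \right)} = \frac{-9 + \frac{R}{R}}{R} = \frac{-9 + 1}{R} = - \frac{8}{R}$)
$\left(31413 + F{\left(-146 \right)}\right) \left(2572 + L{\left(183 \right)}\right) = \left(31413 + \left(58 - 146\right)\right) \left(2572 - \frac{8}{183}\right) = \left(31413 - 88\right) \left(2572 - \frac{8}{183}\right) = 31325 \left(2572 - \frac{8}{183}\right) = 31325 \cdot \frac{470668}{183} = \frac{14743675100}{183}$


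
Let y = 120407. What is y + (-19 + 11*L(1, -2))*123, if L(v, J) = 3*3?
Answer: 130247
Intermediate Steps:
L(v, J) = 9
y + (-19 + 11*L(1, -2))*123 = 120407 + (-19 + 11*9)*123 = 120407 + (-19 + 99)*123 = 120407 + 80*123 = 120407 + 9840 = 130247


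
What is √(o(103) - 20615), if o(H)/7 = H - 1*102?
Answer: 8*I*√322 ≈ 143.55*I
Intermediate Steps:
o(H) = -714 + 7*H (o(H) = 7*(H - 1*102) = 7*(H - 102) = 7*(-102 + H) = -714 + 7*H)
√(o(103) - 20615) = √((-714 + 7*103) - 20615) = √((-714 + 721) - 20615) = √(7 - 20615) = √(-20608) = 8*I*√322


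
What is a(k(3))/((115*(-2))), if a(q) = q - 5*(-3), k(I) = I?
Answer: -9/115 ≈ -0.078261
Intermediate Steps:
a(q) = 15 + q (a(q) = q + 15 = 15 + q)
a(k(3))/((115*(-2))) = (15 + 3)/((115*(-2))) = 18/(-230) = 18*(-1/230) = -9/115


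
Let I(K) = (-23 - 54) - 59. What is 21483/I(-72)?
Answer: -21483/136 ≈ -157.96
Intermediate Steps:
I(K) = -136 (I(K) = -77 - 59 = -136)
21483/I(-72) = 21483/(-136) = 21483*(-1/136) = -21483/136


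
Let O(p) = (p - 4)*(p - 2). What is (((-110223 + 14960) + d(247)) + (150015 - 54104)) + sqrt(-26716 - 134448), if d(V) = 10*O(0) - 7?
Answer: 721 + 2*I*sqrt(40291) ≈ 721.0 + 401.45*I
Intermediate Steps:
O(p) = (-4 + p)*(-2 + p)
d(V) = 73 (d(V) = 10*(8 + 0**2 - 6*0) - 7 = 10*(8 + 0 + 0) - 7 = 10*8 - 7 = 80 - 7 = 73)
(((-110223 + 14960) + d(247)) + (150015 - 54104)) + sqrt(-26716 - 134448) = (((-110223 + 14960) + 73) + (150015 - 54104)) + sqrt(-26716 - 134448) = ((-95263 + 73) + 95911) + sqrt(-161164) = (-95190 + 95911) + 2*I*sqrt(40291) = 721 + 2*I*sqrt(40291)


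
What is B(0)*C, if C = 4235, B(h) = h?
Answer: 0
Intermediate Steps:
B(0)*C = 0*4235 = 0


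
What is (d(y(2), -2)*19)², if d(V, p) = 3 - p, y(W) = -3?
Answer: 9025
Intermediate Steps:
(d(y(2), -2)*19)² = ((3 - 1*(-2))*19)² = ((3 + 2)*19)² = (5*19)² = 95² = 9025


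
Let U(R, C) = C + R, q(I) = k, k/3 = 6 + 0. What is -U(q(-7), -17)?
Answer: -1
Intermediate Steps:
k = 18 (k = 3*(6 + 0) = 3*6 = 18)
q(I) = 18
-U(q(-7), -17) = -(-17 + 18) = -1*1 = -1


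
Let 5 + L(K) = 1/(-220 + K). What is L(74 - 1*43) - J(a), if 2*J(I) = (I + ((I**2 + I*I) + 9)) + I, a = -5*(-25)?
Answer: -5957093/378 ≈ -15760.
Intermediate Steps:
L(K) = -5 + 1/(-220 + K)
a = 125
J(I) = 9/2 + I + I**2 (J(I) = ((I + ((I**2 + I*I) + 9)) + I)/2 = ((I + ((I**2 + I**2) + 9)) + I)/2 = ((I + (2*I**2 + 9)) + I)/2 = ((I + (9 + 2*I**2)) + I)/2 = ((9 + I + 2*I**2) + I)/2 = (9 + 2*I + 2*I**2)/2 = 9/2 + I + I**2)
L(74 - 1*43) - J(a) = (1101 - 5*(74 - 1*43))/(-220 + (74 - 1*43)) - (9/2 + 125 + 125**2) = (1101 - 5*(74 - 43))/(-220 + (74 - 43)) - (9/2 + 125 + 15625) = (1101 - 5*31)/(-220 + 31) - 1*31509/2 = (1101 - 155)/(-189) - 31509/2 = -1/189*946 - 31509/2 = -946/189 - 31509/2 = -5957093/378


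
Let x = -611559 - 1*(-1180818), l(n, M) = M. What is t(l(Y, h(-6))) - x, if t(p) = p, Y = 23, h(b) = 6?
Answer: -569253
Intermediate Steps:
x = 569259 (x = -611559 + 1180818 = 569259)
t(l(Y, h(-6))) - x = 6 - 1*569259 = 6 - 569259 = -569253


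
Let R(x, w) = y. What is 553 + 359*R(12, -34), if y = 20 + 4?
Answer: 9169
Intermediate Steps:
y = 24
R(x, w) = 24
553 + 359*R(12, -34) = 553 + 359*24 = 553 + 8616 = 9169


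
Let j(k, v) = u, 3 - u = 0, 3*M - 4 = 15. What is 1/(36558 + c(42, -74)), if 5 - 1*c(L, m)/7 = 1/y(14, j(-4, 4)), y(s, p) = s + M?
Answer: 61/2232152 ≈ 2.7328e-5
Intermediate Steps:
M = 19/3 (M = 4/3 + (⅓)*15 = 4/3 + 5 = 19/3 ≈ 6.3333)
u = 3 (u = 3 - 1*0 = 3 + 0 = 3)
j(k, v) = 3
y(s, p) = 19/3 + s (y(s, p) = s + 19/3 = 19/3 + s)
c(L, m) = 2114/61 (c(L, m) = 35 - 7/(19/3 + 14) = 35 - 7/61/3 = 35 - 7*3/61 = 35 - 21/61 = 2114/61)
1/(36558 + c(42, -74)) = 1/(36558 + 2114/61) = 1/(2232152/61) = 61/2232152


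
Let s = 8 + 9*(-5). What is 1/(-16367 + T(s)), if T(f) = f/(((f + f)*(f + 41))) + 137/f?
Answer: -296/4845691 ≈ -6.1085e-5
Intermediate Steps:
s = -37 (s = 8 - 45 = -37)
T(f) = 1/(2*(41 + f)) + 137/f (T(f) = f/(((2*f)*(41 + f))) + 137/f = f/((2*f*(41 + f))) + 137/f = f*(1/(2*f*(41 + f))) + 137/f = 1/(2*(41 + f)) + 137/f)
1/(-16367 + T(s)) = 1/(-16367 + (½)*(11234 + 275*(-37))/(-37*(41 - 37))) = 1/(-16367 + (½)*(-1/37)*(11234 - 10175)/4) = 1/(-16367 + (½)*(-1/37)*(¼)*1059) = 1/(-16367 - 1059/296) = 1/(-4845691/296) = -296/4845691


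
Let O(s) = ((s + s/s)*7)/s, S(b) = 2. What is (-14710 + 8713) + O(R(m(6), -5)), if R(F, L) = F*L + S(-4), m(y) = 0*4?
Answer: -11973/2 ≈ -5986.5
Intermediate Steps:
m(y) = 0
R(F, L) = 2 + F*L (R(F, L) = F*L + 2 = 2 + F*L)
O(s) = (7 + 7*s)/s (O(s) = ((s + 1)*7)/s = ((1 + s)*7)/s = (7 + 7*s)/s)
(-14710 + 8713) + O(R(m(6), -5)) = (-14710 + 8713) + (7 + 7/(2 + 0*(-5))) = -5997 + (7 + 7/(2 + 0)) = -5997 + (7 + 7/2) = -5997 + 21/2 = -11973/2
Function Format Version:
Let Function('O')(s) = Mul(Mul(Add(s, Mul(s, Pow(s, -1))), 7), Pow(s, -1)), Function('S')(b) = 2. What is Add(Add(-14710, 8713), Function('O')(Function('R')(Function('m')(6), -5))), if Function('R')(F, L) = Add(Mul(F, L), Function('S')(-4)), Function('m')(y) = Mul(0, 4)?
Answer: Rational(-11973, 2) ≈ -5986.5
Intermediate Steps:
Function('m')(y) = 0
Function('R')(F, L) = Add(2, Mul(F, L)) (Function('R')(F, L) = Add(Mul(F, L), 2) = Add(2, Mul(F, L)))
Function('O')(s) = Mul(Pow(s, -1), Add(7, Mul(7, s))) (Function('O')(s) = Mul(Mul(Add(s, 1), 7), Pow(s, -1)) = Mul(Mul(Add(1, s), 7), Pow(s, -1)) = Mul(Add(7, Mul(7, s)), Pow(s, -1)) = Mul(Pow(s, -1), Add(7, Mul(7, s))))
Add(Add(-14710, 8713), Function('O')(Function('R')(Function('m')(6), -5))) = Add(Add(-14710, 8713), Add(7, Mul(7, Pow(Add(2, Mul(0, -5)), -1)))) = Add(-5997, Add(7, Mul(7, Pow(Add(2, 0), -1)))) = Add(-5997, Add(7, Mul(7, Pow(2, -1)))) = Add(-5997, Add(7, Mul(7, Rational(1, 2)))) = Add(-5997, Add(7, Rational(7, 2))) = Add(-5997, Rational(21, 2)) = Rational(-11973, 2)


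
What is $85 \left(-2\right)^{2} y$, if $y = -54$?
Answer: $-18360$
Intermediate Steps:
$85 \left(-2\right)^{2} y = 85 \left(-2\right)^{2} \left(-54\right) = 85 \cdot 4 \left(-54\right) = 340 \left(-54\right) = -18360$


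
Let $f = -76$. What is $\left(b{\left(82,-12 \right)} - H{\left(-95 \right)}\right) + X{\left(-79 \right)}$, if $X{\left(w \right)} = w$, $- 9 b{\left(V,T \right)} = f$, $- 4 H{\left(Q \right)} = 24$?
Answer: $- \frac{581}{9} \approx -64.556$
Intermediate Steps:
$H{\left(Q \right)} = -6$ ($H{\left(Q \right)} = \left(- \frac{1}{4}\right) 24 = -6$)
$b{\left(V,T \right)} = \frac{76}{9}$ ($b{\left(V,T \right)} = \left(- \frac{1}{9}\right) \left(-76\right) = \frac{76}{9}$)
$\left(b{\left(82,-12 \right)} - H{\left(-95 \right)}\right) + X{\left(-79 \right)} = \left(\frac{76}{9} - -6\right) - 79 = \left(\frac{76}{9} + 6\right) - 79 = \frac{130}{9} - 79 = - \frac{581}{9}$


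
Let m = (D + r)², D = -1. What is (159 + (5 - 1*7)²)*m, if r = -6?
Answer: 7987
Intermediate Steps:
m = 49 (m = (-1 - 6)² = (-7)² = 49)
(159 + (5 - 1*7)²)*m = (159 + (5 - 1*7)²)*49 = (159 + (5 - 7)²)*49 = (159 + (-2)²)*49 = (159 + 4)*49 = 163*49 = 7987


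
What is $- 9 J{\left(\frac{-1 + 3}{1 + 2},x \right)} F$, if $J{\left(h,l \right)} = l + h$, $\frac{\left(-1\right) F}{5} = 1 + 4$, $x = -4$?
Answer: $-750$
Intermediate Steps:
$F = -25$ ($F = - 5 \left(1 + 4\right) = \left(-5\right) 5 = -25$)
$J{\left(h,l \right)} = h + l$
$- 9 J{\left(\frac{-1 + 3}{1 + 2},x \right)} F = - 9 \left(\frac{-1 + 3}{1 + 2} - 4\right) \left(-25\right) = - 9 \left(\frac{2}{3} - 4\right) \left(-25\right) = \left(-9\right) \left(- \frac{10}{3}\right) \left(-25\right) = 30 \left(-25\right) = -750$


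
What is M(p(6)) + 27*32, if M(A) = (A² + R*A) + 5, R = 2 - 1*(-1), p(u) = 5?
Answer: 909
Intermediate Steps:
R = 3 (R = 2 + 1 = 3)
M(A) = 5 + A² + 3*A (M(A) = (A² + 3*A) + 5 = 5 + A² + 3*A)
M(p(6)) + 27*32 = (5 + 5² + 3*5) + 27*32 = (5 + 25 + 15) + 864 = 45 + 864 = 909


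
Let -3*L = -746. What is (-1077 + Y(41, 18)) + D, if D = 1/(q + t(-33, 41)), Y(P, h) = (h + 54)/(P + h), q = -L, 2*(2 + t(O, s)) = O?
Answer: -101744367/94577 ≈ -1075.8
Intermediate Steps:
L = 746/3 (L = -⅓*(-746) = 746/3 ≈ 248.67)
t(O, s) = -2 + O/2
q = -746/3 (q = -1*746/3 = -746/3 ≈ -248.67)
Y(P, h) = (54 + h)/(P + h)
D = -6/1603 (D = 1/(-746/3 + (-2 + (½)*(-33))) = 1/(-746/3 + (-2 - 33/2)) = 1/(-746/3 - 37/2) = 1/(-1603/6) = -6/1603 ≈ -0.0037430)
(-1077 + Y(41, 18)) + D = (-1077 + (54 + 18)/(41 + 18)) - 6/1603 = (-1077 + 72/59) - 6/1603 = -63471/59 - 6/1603 = -101744367/94577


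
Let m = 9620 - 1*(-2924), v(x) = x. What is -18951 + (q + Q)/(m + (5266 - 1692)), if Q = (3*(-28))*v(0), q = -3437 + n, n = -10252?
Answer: -305465907/16118 ≈ -18952.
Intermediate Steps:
m = 12544 (m = 9620 + 2924 = 12544)
q = -13689 (q = -3437 - 10252 = -13689)
Q = 0 (Q = (3*(-28))*0 = -84*0 = 0)
-18951 + (q + Q)/(m + (5266 - 1692)) = -18951 + (-13689 + 0)/(12544 + (5266 - 1692)) = -18951 - 13689/(12544 + 3574) = -18951 - 13689/16118 = -305465907/16118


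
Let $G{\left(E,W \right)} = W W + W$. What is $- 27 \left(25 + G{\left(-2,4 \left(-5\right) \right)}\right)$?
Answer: $-10935$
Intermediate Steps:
$G{\left(E,W \right)} = W + W^{2}$ ($G{\left(E,W \right)} = W^{2} + W = W + W^{2}$)
$- 27 \left(25 + G{\left(-2,4 \left(-5\right) \right)}\right) = - 27 \left(25 + 4 \left(-5\right) \left(1 + 4 \left(-5\right)\right)\right) = - 27 \left(25 - 20 \left(1 - 20\right)\right) = - 27 \left(25 - -380\right) = - 27 \left(25 + 380\right) = \left(-27\right) 405 = -10935$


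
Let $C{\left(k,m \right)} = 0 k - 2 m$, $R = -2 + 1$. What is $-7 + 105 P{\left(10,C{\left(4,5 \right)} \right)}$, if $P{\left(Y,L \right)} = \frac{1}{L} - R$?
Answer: $\frac{175}{2} \approx 87.5$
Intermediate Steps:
$R = -1$
$C{\left(k,m \right)} = - 2 m$ ($C{\left(k,m \right)} = 0 - 2 m = - 2 m$)
$P{\left(Y,L \right)} = 1 + \frac{1}{L}$ ($P{\left(Y,L \right)} = \frac{1}{L} - -1 = \frac{1}{L} + 1 = 1 + \frac{1}{L}$)
$-7 + 105 P{\left(10,C{\left(4,5 \right)} \right)} = -7 + 105 \frac{1 - 10}{\left(-2\right) 5} = -7 + 105 \frac{1 - 10}{-10} = -7 + 105 \left(\left(- \frac{1}{10}\right) \left(-9\right)\right) = -7 + 105 \cdot \frac{9}{10} = -7 + \frac{189}{2} = \frac{175}{2}$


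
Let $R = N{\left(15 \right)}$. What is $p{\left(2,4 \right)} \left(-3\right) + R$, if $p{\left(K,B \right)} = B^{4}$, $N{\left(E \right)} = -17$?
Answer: $-785$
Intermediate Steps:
$R = -17$
$p{\left(2,4 \right)} \left(-3\right) + R = 4^{4} \left(-3\right) - 17 = 256 \left(-3\right) - 17 = -768 - 17 = -785$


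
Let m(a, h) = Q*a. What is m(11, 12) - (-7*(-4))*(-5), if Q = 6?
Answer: 206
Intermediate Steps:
m(a, h) = 6*a
m(11, 12) - (-7*(-4))*(-5) = 6*11 - (-7*(-4))*(-5) = 66 - 28*(-5) = 66 - 1*(-140) = 66 + 140 = 206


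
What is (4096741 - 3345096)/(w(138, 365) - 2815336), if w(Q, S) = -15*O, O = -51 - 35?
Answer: -751645/2814046 ≈ -0.26710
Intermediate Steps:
O = -86
w(Q, S) = 1290 (w(Q, S) = -15*(-86) = 1290)
(4096741 - 3345096)/(w(138, 365) - 2815336) = (4096741 - 3345096)/(1290 - 2815336) = 751645/(-2814046) = 751645*(-1/2814046) = -751645/2814046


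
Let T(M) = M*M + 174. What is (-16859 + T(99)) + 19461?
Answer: 12577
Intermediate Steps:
T(M) = 174 + M**2 (T(M) = M**2 + 174 = 174 + M**2)
(-16859 + T(99)) + 19461 = (-16859 + (174 + 99**2)) + 19461 = (-16859 + (174 + 9801)) + 19461 = (-16859 + 9975) + 19461 = -6884 + 19461 = 12577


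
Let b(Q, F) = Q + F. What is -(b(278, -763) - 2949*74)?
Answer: 218711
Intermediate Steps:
b(Q, F) = F + Q
-(b(278, -763) - 2949*74) = -((-763 + 278) - 2949*74) = -(-485 - 218226) = -1*(-218711) = 218711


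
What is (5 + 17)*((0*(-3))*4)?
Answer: 0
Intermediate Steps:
(5 + 17)*((0*(-3))*4) = 22*(0*4) = 22*0 = 0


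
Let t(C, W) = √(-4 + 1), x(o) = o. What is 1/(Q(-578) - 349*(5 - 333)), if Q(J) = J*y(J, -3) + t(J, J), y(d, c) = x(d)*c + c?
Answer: -886046/785077514119 - I*√3/785077514119 ≈ -1.1286e-6 - 2.2062e-12*I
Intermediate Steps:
t(C, W) = I*√3 (t(C, W) = √(-3) = I*√3)
y(d, c) = c + c*d (y(d, c) = d*c + c = c*d + c = c + c*d)
Q(J) = I*√3 + J*(-3 - 3*J) (Q(J) = J*(-3*(1 + J)) + I*√3 = J*(-3 - 3*J) + I*√3 = I*√3 + J*(-3 - 3*J))
1/(Q(-578) - 349*(5 - 333)) = 1/((I*√3 - 3*(-578)*(1 - 578)) - 349*(5 - 333)) = 1/((I*√3 - 3*(-578)*(-577)) - 349*(-328)) = 1/((I*√3 - 1000518) + 114472) = 1/((-1000518 + I*√3) + 114472) = 1/(-886046 + I*√3)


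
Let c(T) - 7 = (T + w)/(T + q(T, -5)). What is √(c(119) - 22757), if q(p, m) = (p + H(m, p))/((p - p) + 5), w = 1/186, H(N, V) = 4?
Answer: 5*I*√4057330234911/66774 ≈ 150.83*I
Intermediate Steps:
w = 1/186 ≈ 0.0053763
q(p, m) = ⅘ + p/5 (q(p, m) = (p + 4)/((p - p) + 5) = (4 + p)/(0 + 5) = (4 + p)/5 = (4 + p)*(⅕) = ⅘ + p/5)
c(T) = 7 + (1/186 + T)/(⅘ + 6*T/5) (c(T) = 7 + (T + 1/186)/(T + (⅘ + T/5)) = 7 + (1/186 + T)/(⅘ + 6*T/5))
√(c(119) - 22757) = √((5213 + 8742*119)/(372*(2 + 3*119)) - 22757) = √((5213 + 1040298)/(372*(2 + 357)) - 22757) = √((1/372)*1045511/359 - 22757) = √((1/372)*(1/359)*1045511 - 22757) = √(1045511/133548 - 22757) = √(-3038106325/133548) = 5*I*√4057330234911/66774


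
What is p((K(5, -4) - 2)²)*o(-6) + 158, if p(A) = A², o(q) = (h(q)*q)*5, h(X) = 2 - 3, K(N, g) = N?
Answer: 2588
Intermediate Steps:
h(X) = -1
o(q) = -5*q (o(q) = -q*5 = -5*q)
p((K(5, -4) - 2)²)*o(-6) + 158 = ((5 - 2)²)²*(-5*(-6)) + 158 = (3²)²*30 + 158 = 9²*30 + 158 = 81*30 + 158 = 2430 + 158 = 2588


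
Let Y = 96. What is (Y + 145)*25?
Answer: 6025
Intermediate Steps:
(Y + 145)*25 = (96 + 145)*25 = 241*25 = 6025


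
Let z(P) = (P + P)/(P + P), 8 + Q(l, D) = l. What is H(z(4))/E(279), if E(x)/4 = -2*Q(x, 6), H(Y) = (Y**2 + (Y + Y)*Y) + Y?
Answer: -1/542 ≈ -0.0018450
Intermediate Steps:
Q(l, D) = -8 + l
z(P) = 1 (z(P) = (2*P)/((2*P)) = (2*P)*(1/(2*P)) = 1)
H(Y) = Y + 3*Y**2 (H(Y) = (Y**2 + (2*Y)*Y) + Y = (Y**2 + 2*Y**2) + Y = 3*Y**2 + Y = Y + 3*Y**2)
E(x) = 64 - 8*x (E(x) = 4*(-2*(-8 + x)) = 4*(16 - 2*x) = 64 - 8*x)
H(z(4))/E(279) = (1*(1 + 3*1))/(64 - 8*279) = (1*(1 + 3))/(64 - 2232) = (1*4)/(-2168) = 4*(-1/2168) = -1/542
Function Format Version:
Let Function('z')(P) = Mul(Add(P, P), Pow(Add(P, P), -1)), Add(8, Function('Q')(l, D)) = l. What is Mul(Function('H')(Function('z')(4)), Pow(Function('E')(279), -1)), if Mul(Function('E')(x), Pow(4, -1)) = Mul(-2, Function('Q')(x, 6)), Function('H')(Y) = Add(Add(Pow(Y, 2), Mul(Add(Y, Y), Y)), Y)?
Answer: Rational(-1, 542) ≈ -0.0018450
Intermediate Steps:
Function('Q')(l, D) = Add(-8, l)
Function('z')(P) = 1 (Function('z')(P) = Mul(Mul(2, P), Pow(Mul(2, P), -1)) = Mul(Mul(2, P), Mul(Rational(1, 2), Pow(P, -1))) = 1)
Function('H')(Y) = Add(Y, Mul(3, Pow(Y, 2))) (Function('H')(Y) = Add(Add(Pow(Y, 2), Mul(Mul(2, Y), Y)), Y) = Add(Add(Pow(Y, 2), Mul(2, Pow(Y, 2))), Y) = Add(Mul(3, Pow(Y, 2)), Y) = Add(Y, Mul(3, Pow(Y, 2))))
Function('E')(x) = Add(64, Mul(-8, x)) (Function('E')(x) = Mul(4, Mul(-2, Add(-8, x))) = Mul(4, Add(16, Mul(-2, x))) = Add(64, Mul(-8, x)))
Mul(Function('H')(Function('z')(4)), Pow(Function('E')(279), -1)) = Mul(Mul(1, Add(1, Mul(3, 1))), Pow(Add(64, Mul(-8, 279)), -1)) = Mul(Mul(1, Add(1, 3)), Pow(Add(64, -2232), -1)) = Mul(Mul(1, 4), Pow(-2168, -1)) = Mul(4, Rational(-1, 2168)) = Rational(-1, 542)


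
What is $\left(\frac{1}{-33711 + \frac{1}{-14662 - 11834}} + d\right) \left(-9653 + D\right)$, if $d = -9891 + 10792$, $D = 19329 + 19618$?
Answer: $\frac{23575201048778534}{893206657} \approx 2.6394 \cdot 10^{7}$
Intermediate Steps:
$D = 38947$
$d = 901$
$\left(\frac{1}{-33711 + \frac{1}{-14662 - 11834}} + d\right) \left(-9653 + D\right) = \left(\frac{1}{-33711 + \frac{1}{-14662 - 11834}} + 901\right) \left(-9653 + 38947\right) = \left(\frac{1}{-33711 + \frac{1}{-14662 - 11834}} + 901\right) 29294 = \left(\frac{1}{-33711 + \frac{1}{-26496}} + 901\right) 29294 = \left(\frac{1}{-33711 - \frac{1}{26496}} + 901\right) 29294 = \left(\frac{1}{- \frac{893206657}{26496}} + 901\right) 29294 = \left(- \frac{26496}{893206657} + 901\right) 29294 = \frac{804779171461}{893206657} \cdot 29294 = \frac{23575201048778534}{893206657}$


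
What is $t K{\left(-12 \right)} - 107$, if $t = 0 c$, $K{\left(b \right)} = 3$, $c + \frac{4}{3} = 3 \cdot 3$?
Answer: $-107$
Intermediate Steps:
$c = \frac{23}{3}$ ($c = - \frac{4}{3} + 3 \cdot 3 = - \frac{4}{3} + 9 = \frac{23}{3} \approx 7.6667$)
$t = 0$ ($t = 0 \cdot \frac{23}{3} = 0$)
$t K{\left(-12 \right)} - 107 = 0 \cdot 3 - 107 = 0 - 107 = -107$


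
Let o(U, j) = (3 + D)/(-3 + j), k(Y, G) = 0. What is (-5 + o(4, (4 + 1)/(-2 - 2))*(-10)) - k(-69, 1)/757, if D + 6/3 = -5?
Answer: -245/17 ≈ -14.412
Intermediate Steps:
D = -7 (D = -2 - 5 = -7)
o(U, j) = -4/(-3 + j) (o(U, j) = (3 - 7)/(-3 + j) = -4/(-3 + j))
(-5 + o(4, (4 + 1)/(-2 - 2))*(-10)) - k(-69, 1)/757 = (-5 - 4/(-3 + (4 + 1)/(-2 - 2))*(-10)) - 0/757 = (-5 - 4/(-3 + 5/(-4))*(-10)) - 0/757 = (-5 - 4/(-3 + 5*(-¼))*(-10)) - 1*0 = (-5 - 4/(-3 - 5/4)*(-10)) + 0 = (-5 - 4/(-17/4)*(-10)) + 0 = (-5 - 4*(-4/17)*(-10)) + 0 = (-5 + (16/17)*(-10)) + 0 = (-5 - 160/17) + 0 = -245/17 + 0 = -245/17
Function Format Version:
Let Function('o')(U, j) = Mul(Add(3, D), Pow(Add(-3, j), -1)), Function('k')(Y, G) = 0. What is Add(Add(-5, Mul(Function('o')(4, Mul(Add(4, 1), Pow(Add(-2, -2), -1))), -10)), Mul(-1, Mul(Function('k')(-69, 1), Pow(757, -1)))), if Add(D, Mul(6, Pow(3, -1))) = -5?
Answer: Rational(-245, 17) ≈ -14.412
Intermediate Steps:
D = -7 (D = Add(-2, -5) = -7)
Function('o')(U, j) = Mul(-4, Pow(Add(-3, j), -1)) (Function('o')(U, j) = Mul(Add(3, -7), Pow(Add(-3, j), -1)) = Mul(-4, Pow(Add(-3, j), -1)))
Add(Add(-5, Mul(Function('o')(4, Mul(Add(4, 1), Pow(Add(-2, -2), -1))), -10)), Mul(-1, Mul(Function('k')(-69, 1), Pow(757, -1)))) = Add(Add(-5, Mul(Mul(-4, Pow(Add(-3, Mul(Add(4, 1), Pow(Add(-2, -2), -1))), -1)), -10)), Mul(-1, Mul(0, Pow(757, -1)))) = Add(Add(-5, Mul(Mul(-4, Pow(Add(-3, Mul(5, Pow(-4, -1))), -1)), -10)), Mul(-1, Mul(0, Rational(1, 757)))) = Add(Add(-5, Mul(Mul(-4, Pow(Add(-3, Mul(5, Rational(-1, 4))), -1)), -10)), Mul(-1, 0)) = Add(Add(-5, Mul(Mul(-4, Pow(Add(-3, Rational(-5, 4)), -1)), -10)), 0) = Add(Add(-5, Mul(Mul(-4, Pow(Rational(-17, 4), -1)), -10)), 0) = Add(Add(-5, Mul(Mul(-4, Rational(-4, 17)), -10)), 0) = Add(Add(-5, Mul(Rational(16, 17), -10)), 0) = Add(Add(-5, Rational(-160, 17)), 0) = Add(Rational(-245, 17), 0) = Rational(-245, 17)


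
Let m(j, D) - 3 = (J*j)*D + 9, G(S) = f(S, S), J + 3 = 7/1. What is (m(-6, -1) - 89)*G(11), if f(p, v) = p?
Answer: -583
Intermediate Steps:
J = 4 (J = -3 + 7/1 = -3 + 7*1 = -3 + 7 = 4)
G(S) = S
m(j, D) = 12 + 4*D*j (m(j, D) = 3 + ((4*j)*D + 9) = 3 + (4*D*j + 9) = 3 + (9 + 4*D*j) = 12 + 4*D*j)
(m(-6, -1) - 89)*G(11) = ((12 + 4*(-1)*(-6)) - 89)*11 = ((12 + 24) - 89)*11 = (36 - 89)*11 = -53*11 = -583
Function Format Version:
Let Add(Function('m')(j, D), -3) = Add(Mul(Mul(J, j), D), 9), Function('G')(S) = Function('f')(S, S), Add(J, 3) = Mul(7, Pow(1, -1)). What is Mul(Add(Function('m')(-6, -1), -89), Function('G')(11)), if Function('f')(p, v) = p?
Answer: -583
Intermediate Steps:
J = 4 (J = Add(-3, Mul(7, Pow(1, -1))) = Add(-3, Mul(7, 1)) = Add(-3, 7) = 4)
Function('G')(S) = S
Function('m')(j, D) = Add(12, Mul(4, D, j)) (Function('m')(j, D) = Add(3, Add(Mul(Mul(4, j), D), 9)) = Add(3, Add(Mul(4, D, j), 9)) = Add(3, Add(9, Mul(4, D, j))) = Add(12, Mul(4, D, j)))
Mul(Add(Function('m')(-6, -1), -89), Function('G')(11)) = Mul(Add(Add(12, Mul(4, -1, -6)), -89), 11) = Mul(Add(Add(12, 24), -89), 11) = Mul(Add(36, -89), 11) = Mul(-53, 11) = -583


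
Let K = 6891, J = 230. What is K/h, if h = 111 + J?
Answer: 6891/341 ≈ 20.208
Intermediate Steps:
h = 341 (h = 111 + 230 = 341)
K/h = 6891/341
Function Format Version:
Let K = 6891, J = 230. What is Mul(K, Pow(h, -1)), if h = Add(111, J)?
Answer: Rational(6891, 341) ≈ 20.208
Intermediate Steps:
h = 341 (h = Add(111, 230) = 341)
Mul(K, Pow(h, -1)) = Mul(6891, Pow(341, -1)) = Mul(6891, Rational(1, 341)) = Rational(6891, 341)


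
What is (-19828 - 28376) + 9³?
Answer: -47475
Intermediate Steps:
(-19828 - 28376) + 9³ = -48204 + 729 = -47475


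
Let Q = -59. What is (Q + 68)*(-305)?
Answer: -2745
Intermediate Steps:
(Q + 68)*(-305) = (-59 + 68)*(-305) = 9*(-305) = -2745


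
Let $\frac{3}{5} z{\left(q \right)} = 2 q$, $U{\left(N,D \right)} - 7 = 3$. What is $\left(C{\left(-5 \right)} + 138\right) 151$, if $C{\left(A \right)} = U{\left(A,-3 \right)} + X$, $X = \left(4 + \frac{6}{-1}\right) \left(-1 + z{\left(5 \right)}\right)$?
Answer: $\frac{52850}{3} \approx 17617.0$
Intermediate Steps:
$U{\left(N,D \right)} = 10$ ($U{\left(N,D \right)} = 7 + 3 = 10$)
$z{\left(q \right)} = \frac{10 q}{3}$ ($z{\left(q \right)} = \frac{5 \cdot 2 q}{3} = \frac{10 q}{3}$)
$X = - \frac{94}{3}$ ($X = \left(4 + \frac{6}{-1}\right) \left(-1 + \frac{10}{3} \cdot 5\right) = \left(4 + 6 \left(-1\right)\right) \left(-1 + \frac{50}{3}\right) = \left(4 - 6\right) \frac{47}{3} = \left(-2\right) \frac{47}{3} = - \frac{94}{3} \approx -31.333$)
$C{\left(A \right)} = - \frac{64}{3}$ ($C{\left(A \right)} = 10 - \frac{94}{3} = - \frac{64}{3}$)
$\left(C{\left(-5 \right)} + 138\right) 151 = \left(- \frac{64}{3} + 138\right) 151 = \frac{350}{3} \cdot 151 = \frac{52850}{3}$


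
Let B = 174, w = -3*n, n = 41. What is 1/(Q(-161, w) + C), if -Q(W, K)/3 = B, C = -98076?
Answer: -1/98598 ≈ -1.0142e-5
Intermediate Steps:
w = -123 (w = -3*41 = -123)
Q(W, K) = -522 (Q(W, K) = -3*174 = -522)
1/(Q(-161, w) + C) = 1/(-522 - 98076) = 1/(-98598) = -1/98598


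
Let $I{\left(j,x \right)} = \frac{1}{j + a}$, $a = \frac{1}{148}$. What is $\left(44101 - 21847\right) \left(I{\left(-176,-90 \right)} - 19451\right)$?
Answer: $- \frac{11274774237630}{26047} \approx -4.3286 \cdot 10^{8}$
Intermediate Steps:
$a = \frac{1}{148} \approx 0.0067568$
$I{\left(j,x \right)} = \frac{1}{\frac{1}{148} + j}$ ($I{\left(j,x \right)} = \frac{1}{j + \frac{1}{148}} = \frac{1}{\frac{1}{148} + j}$)
$\left(44101 - 21847\right) \left(I{\left(-176,-90 \right)} - 19451\right) = \left(44101 - 21847\right) \left(\frac{148}{1 + 148 \left(-176\right)} - 19451\right) = \left(44101 - 21847\right) \left(\frac{148}{1 - 26048} - 19451\right) = 22254 \left(\frac{148}{-26047} - 19451\right) = 22254 \left(148 \left(- \frac{1}{26047}\right) - 19451\right) = 22254 \left(- \frac{148}{26047} - 19451\right) = 22254 \left(- \frac{506640345}{26047}\right) = - \frac{11274774237630}{26047}$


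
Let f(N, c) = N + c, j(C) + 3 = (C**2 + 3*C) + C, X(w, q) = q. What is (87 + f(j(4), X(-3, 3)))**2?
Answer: 14161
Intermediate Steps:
j(C) = -3 + C**2 + 4*C (j(C) = -3 + ((C**2 + 3*C) + C) = -3 + (C**2 + 4*C) = -3 + C**2 + 4*C)
(87 + f(j(4), X(-3, 3)))**2 = (87 + ((-3 + 4**2 + 4*4) + 3))**2 = (87 + ((-3 + 16 + 16) + 3))**2 = (87 + (29 + 3))**2 = (87 + 32)**2 = 119**2 = 14161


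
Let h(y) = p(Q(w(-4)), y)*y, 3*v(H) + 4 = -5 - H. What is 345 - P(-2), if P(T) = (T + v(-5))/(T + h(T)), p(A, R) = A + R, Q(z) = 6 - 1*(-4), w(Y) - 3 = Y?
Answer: 9310/27 ≈ 344.81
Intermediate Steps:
w(Y) = 3 + Y
Q(z) = 10 (Q(z) = 6 + 4 = 10)
v(H) = -3 - H/3 (v(H) = -4/3 + (-5 - H)/3 = -4/3 + (-5/3 - H/3) = -3 - H/3)
h(y) = y*(10 + y) (h(y) = (10 + y)*y = y*(10 + y))
P(T) = (-4/3 + T)/(T + T*(10 + T)) (P(T) = (T + (-3 - 1/3*(-5)))/(T + T*(10 + T)) = (T + (-3 + 5/3))/(T + T*(10 + T)) = (T - 4/3)/(T + T*(10 + T)) = (-4/3 + T)/(T + T*(10 + T)))
345 - P(-2) = 345 - (-4/3 - 2)/((-2)*(11 - 2)) = 345 - (-1)*(-10)/(2*9*3) = 345 - 1*5/27 = 345 - 5/27 = 9310/27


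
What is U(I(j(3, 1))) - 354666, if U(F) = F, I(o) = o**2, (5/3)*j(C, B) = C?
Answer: -8866569/25 ≈ -3.5466e+5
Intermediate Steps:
j(C, B) = 3*C/5
U(I(j(3, 1))) - 354666 = ((3/5)*3)**2 - 354666 = (9/5)**2 - 354666 = 81/25 - 354666 = -8866569/25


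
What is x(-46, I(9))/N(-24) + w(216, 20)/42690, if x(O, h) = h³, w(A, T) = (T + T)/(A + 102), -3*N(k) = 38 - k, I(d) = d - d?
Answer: 2/678771 ≈ 2.9465e-6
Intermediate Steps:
I(d) = 0
N(k) = -38/3 + k/3 (N(k) = -(38 - k)/3 = -38/3 + k/3)
w(A, T) = 2*T/(102 + A) (w(A, T) = (2*T)/(102 + A) = 2*T/(102 + A))
x(-46, I(9))/N(-24) + w(216, 20)/42690 = 0³/(-38/3 + (⅓)*(-24)) + (2*20/(102 + 216))/42690 = 0/(-38/3 - 8) + (2*20/318)*(1/42690) = 0/(-62/3) + (2*20*(1/318))*(1/42690) = 0*(-3/62) + (20/159)*(1/42690) = 0 + 2/678771 = 2/678771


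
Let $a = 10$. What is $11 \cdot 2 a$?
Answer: $220$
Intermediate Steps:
$11 \cdot 2 a = 11 \cdot 2 \cdot 10 = 22 \cdot 10 = 220$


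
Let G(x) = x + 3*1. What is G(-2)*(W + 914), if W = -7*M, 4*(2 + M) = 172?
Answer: 627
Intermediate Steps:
M = 41 (M = -2 + (1/4)*172 = -2 + 43 = 41)
G(x) = 3 + x (G(x) = x + 3 = 3 + x)
W = -287 (W = -7*41 = -287)
G(-2)*(W + 914) = (3 - 2)*(-287 + 914) = 1*627 = 627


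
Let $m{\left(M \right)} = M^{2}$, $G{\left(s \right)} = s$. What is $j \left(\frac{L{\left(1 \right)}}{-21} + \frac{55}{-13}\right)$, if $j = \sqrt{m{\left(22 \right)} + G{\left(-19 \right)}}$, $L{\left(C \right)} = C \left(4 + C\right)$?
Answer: $- \frac{1220 \sqrt{465}}{273} \approx -96.366$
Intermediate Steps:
$j = \sqrt{465}$ ($j = \sqrt{22^{2} - 19} = \sqrt{484 - 19} = \sqrt{465} \approx 21.564$)
$j \left(\frac{L{\left(1 \right)}}{-21} + \frac{55}{-13}\right) = \sqrt{465} \left(\frac{1 \left(4 + 1\right)}{-21} + \frac{55}{-13}\right) = \sqrt{465} \left(1 \cdot 5 \left(- \frac{1}{21}\right) + 55 \left(- \frac{1}{13}\right)\right) = \sqrt{465} \left(5 \left(- \frac{1}{21}\right) - \frac{55}{13}\right) = \sqrt{465} \left(- \frac{5}{21} - \frac{55}{13}\right) = \sqrt{465} \left(- \frac{1220}{273}\right) = - \frac{1220 \sqrt{465}}{273}$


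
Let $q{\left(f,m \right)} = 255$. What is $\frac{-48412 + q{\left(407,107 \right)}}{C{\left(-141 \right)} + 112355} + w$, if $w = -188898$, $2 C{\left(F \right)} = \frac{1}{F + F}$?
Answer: $- \frac{11970156993210}{63368219} \approx -1.889 \cdot 10^{5}$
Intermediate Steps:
$C{\left(F \right)} = \frac{1}{4 F}$ ($C{\left(F \right)} = \frac{1}{2 \left(F + F\right)} = \frac{1}{2 \cdot 2 F} = \frac{\frac{1}{2} \frac{1}{F}}{2} = \frac{1}{4 F}$)
$\frac{-48412 + q{\left(407,107 \right)}}{C{\left(-141 \right)} + 112355} + w = \frac{-48412 + 255}{\frac{1}{4 \left(-141\right)} + 112355} - 188898 = - \frac{48157}{\frac{1}{4} \left(- \frac{1}{141}\right) + 112355} - 188898 = - \frac{48157}{- \frac{1}{564} + 112355} - 188898 = - \frac{48157}{\frac{63368219}{564}} - 188898 = \left(-48157\right) \frac{564}{63368219} - 188898 = - \frac{27160548}{63368219} - 188898 = - \frac{11970156993210}{63368219}$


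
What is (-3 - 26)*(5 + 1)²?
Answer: -1044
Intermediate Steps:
(-3 - 26)*(5 + 1)² = -29*6² = -29*36 = -1044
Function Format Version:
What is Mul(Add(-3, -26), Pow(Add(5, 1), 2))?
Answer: -1044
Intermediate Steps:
Mul(Add(-3, -26), Pow(Add(5, 1), 2)) = Mul(-29, Pow(6, 2)) = Mul(-29, 36) = -1044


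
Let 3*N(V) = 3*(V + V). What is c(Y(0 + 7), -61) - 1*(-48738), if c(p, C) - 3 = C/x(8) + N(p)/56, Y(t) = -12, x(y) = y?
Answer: 2729045/56 ≈ 48733.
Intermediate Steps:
N(V) = 2*V (N(V) = (3*(V + V))/3 = (3*(2*V))/3 = (6*V)/3 = 2*V)
c(p, C) = 3 + C/8 + p/28 (c(p, C) = 3 + (C/8 + (2*p)/56) = 3 + (C*(1/8) + (2*p)*(1/56)) = 3 + (C/8 + p/28) = 3 + C/8 + p/28)
c(Y(0 + 7), -61) - 1*(-48738) = (3 + (1/8)*(-61) + (1/28)*(-12)) - 1*(-48738) = (3 - 61/8 - 3/7) + 48738 = -283/56 + 48738 = 2729045/56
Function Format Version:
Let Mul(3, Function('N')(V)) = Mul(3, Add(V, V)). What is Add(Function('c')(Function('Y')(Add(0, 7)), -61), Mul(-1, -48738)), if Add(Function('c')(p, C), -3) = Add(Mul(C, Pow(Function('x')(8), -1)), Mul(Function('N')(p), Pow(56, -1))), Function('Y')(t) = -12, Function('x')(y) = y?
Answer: Rational(2729045, 56) ≈ 48733.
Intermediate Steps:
Function('N')(V) = Mul(2, V) (Function('N')(V) = Mul(Rational(1, 3), Mul(3, Add(V, V))) = Mul(Rational(1, 3), Mul(3, Mul(2, V))) = Mul(Rational(1, 3), Mul(6, V)) = Mul(2, V))
Function('c')(p, C) = Add(3, Mul(Rational(1, 8), C), Mul(Rational(1, 28), p)) (Function('c')(p, C) = Add(3, Add(Mul(C, Pow(8, -1)), Mul(Mul(2, p), Pow(56, -1)))) = Add(3, Add(Mul(C, Rational(1, 8)), Mul(Mul(2, p), Rational(1, 56)))) = Add(3, Add(Mul(Rational(1, 8), C), Mul(Rational(1, 28), p))) = Add(3, Mul(Rational(1, 8), C), Mul(Rational(1, 28), p)))
Add(Function('c')(Function('Y')(Add(0, 7)), -61), Mul(-1, -48738)) = Add(Add(3, Mul(Rational(1, 8), -61), Mul(Rational(1, 28), -12)), Mul(-1, -48738)) = Add(Add(3, Rational(-61, 8), Rational(-3, 7)), 48738) = Add(Rational(-283, 56), 48738) = Rational(2729045, 56)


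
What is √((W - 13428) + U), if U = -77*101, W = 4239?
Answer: I*√16966 ≈ 130.25*I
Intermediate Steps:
U = -7777
√((W - 13428) + U) = √((4239 - 13428) - 7777) = √(-9189 - 7777) = √(-16966) = I*√16966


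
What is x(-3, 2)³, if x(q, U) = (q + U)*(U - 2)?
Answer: 0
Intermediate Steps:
x(q, U) = (-2 + U)*(U + q) (x(q, U) = (U + q)*(-2 + U) = (-2 + U)*(U + q))
x(-3, 2)³ = (2² - 2*2 - 2*(-3) + 2*(-3))³ = (4 - 4 + 6 - 6)³ = 0³ = 0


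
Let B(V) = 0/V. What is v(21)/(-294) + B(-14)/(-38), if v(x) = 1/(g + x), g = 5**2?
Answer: -1/13524 ≈ -7.3943e-5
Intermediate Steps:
g = 25
v(x) = 1/(25 + x)
B(V) = 0
v(21)/(-294) + B(-14)/(-38) = 1/((25 + 21)*(-294)) + 0/(-38) = -1/294/46 + 0*(-1/38) = (1/46)*(-1/294) + 0 = -1/13524 + 0 = -1/13524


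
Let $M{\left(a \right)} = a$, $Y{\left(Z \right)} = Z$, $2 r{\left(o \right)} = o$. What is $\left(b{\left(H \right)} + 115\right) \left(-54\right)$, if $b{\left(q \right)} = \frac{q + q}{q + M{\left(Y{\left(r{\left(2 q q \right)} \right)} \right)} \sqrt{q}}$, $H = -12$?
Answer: $- \frac{10737198}{1729} - \frac{2592 i \sqrt{3}}{1729} \approx -6210.1 - 2.5966 i$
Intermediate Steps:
$r{\left(o \right)} = \frac{o}{2}$
$b{\left(q \right)} = \frac{2 q}{q + q^{\frac{5}{2}}}$ ($b{\left(q \right)} = \frac{q + q}{q + \frac{2 q q}{2} \sqrt{q}} = \frac{2 q}{q + \frac{2 q^{2}}{2} \sqrt{q}} = \frac{2 q}{q + q^{2} \sqrt{q}} = \frac{2 q}{q + q^{\frac{5}{2}}}$)
$\left(b{\left(H \right)} + 115\right) \left(-54\right) = \left(2 \left(-12\right) \frac{1}{-12 + \left(-12\right)^{\frac{5}{2}}} + 115\right) \left(-54\right) = \left(2 \left(-12\right) \frac{1}{-12 + 288 i \sqrt{3}} + 115\right) \left(-54\right) = \left(- \frac{24}{-12 + 288 i \sqrt{3}} + 115\right) \left(-54\right) = \left(115 - \frac{24}{-12 + 288 i \sqrt{3}}\right) \left(-54\right) = -6210 + \frac{1296}{-12 + 288 i \sqrt{3}}$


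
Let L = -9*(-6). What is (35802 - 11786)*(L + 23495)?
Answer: 565552784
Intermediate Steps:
L = 54
(35802 - 11786)*(L + 23495) = (35802 - 11786)*(54 + 23495) = 24016*23549 = 565552784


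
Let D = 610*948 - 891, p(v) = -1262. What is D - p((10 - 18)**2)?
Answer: 578651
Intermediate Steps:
D = 577389 (D = 578280 - 891 = 577389)
D - p((10 - 18)**2) = 577389 - 1*(-1262) = 577389 + 1262 = 578651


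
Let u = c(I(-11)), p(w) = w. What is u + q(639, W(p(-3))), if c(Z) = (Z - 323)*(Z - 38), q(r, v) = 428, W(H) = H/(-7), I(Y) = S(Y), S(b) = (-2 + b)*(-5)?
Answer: -6538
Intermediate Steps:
S(b) = 10 - 5*b
I(Y) = 10 - 5*Y
W(H) = -H/7 (W(H) = H*(-⅐) = -H/7)
c(Z) = (-323 + Z)*(-38 + Z)
u = -6966 (u = 12274 + (10 - 5*(-11))² - 361*(10 - 5*(-11)) = 12274 + (10 + 55)² - 361*(10 + 55) = 12274 + 65² - 361*65 = 12274 + 4225 - 23465 = -6966)
u + q(639, W(p(-3))) = -6966 + 428 = -6538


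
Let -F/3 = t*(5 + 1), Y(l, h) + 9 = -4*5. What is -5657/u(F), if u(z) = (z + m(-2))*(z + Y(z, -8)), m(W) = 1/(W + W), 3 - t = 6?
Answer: -22628/5375 ≈ -4.2099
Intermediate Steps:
t = -3 (t = 3 - 1*6 = 3 - 6 = -3)
Y(l, h) = -29 (Y(l, h) = -9 - 4*5 = -9 - 20 = -29)
m(W) = 1/(2*W)
F = 54 (F = -(-9)*(5 + 1) = -(-9)*6 = -3*(-18) = 54)
u(z) = (-29 + z)*(-1/4 + z) (u(z) = (z + (1/2)/(-2))*(z - 29) = (z + (1/2)*(-1/2))*(-29 + z) = (z - 1/4)*(-29 + z) = (-1/4 + z)*(-29 + z) = (-29 + z)*(-1/4 + z))
-5657/u(F) = -5657/(29/4 + 54**2 - 117/4*54) = -5657/(29/4 + 2916 - 3159/2) = -5657/5375/4 = -5657*4/5375 = -22628/5375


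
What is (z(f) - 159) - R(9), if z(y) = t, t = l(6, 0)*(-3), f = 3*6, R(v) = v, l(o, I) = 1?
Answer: -171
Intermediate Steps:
f = 18
t = -3 (t = 1*(-3) = -3)
z(y) = -3
(z(f) - 159) - R(9) = (-3 - 159) - 1*9 = -162 - 9 = -171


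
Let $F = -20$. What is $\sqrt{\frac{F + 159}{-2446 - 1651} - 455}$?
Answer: $\frac{113 i \sqrt{598162}}{4097} \approx 21.332 i$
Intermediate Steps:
$\sqrt{\frac{F + 159}{-2446 - 1651} - 455} = \sqrt{\frac{-20 + 159}{-2446 - 1651} - 455} = \sqrt{\frac{139}{-4097} - 455} = \sqrt{139 \left(- \frac{1}{4097}\right) - 455} = \sqrt{- \frac{139}{4097} - 455} = \sqrt{- \frac{1864274}{4097}} = \frac{113 i \sqrt{598162}}{4097}$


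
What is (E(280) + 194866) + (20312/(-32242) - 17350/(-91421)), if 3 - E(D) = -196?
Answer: 287485746588839/1473797941 ≈ 1.9506e+5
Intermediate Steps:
E(D) = 199 (E(D) = 3 - 1*(-196) = 3 + 196 = 199)
(E(280) + 194866) + (20312/(-32242) - 17350/(-91421)) = (199 + 194866) + (20312/(-32242) - 17350/(-91421)) = 195065 + (20312*(-1/32242) - 17350*(-1/91421)) = 195065 + (-10156/16121 + 17350/91421) = 195065 - 648772326/1473797941 = 287485746588839/1473797941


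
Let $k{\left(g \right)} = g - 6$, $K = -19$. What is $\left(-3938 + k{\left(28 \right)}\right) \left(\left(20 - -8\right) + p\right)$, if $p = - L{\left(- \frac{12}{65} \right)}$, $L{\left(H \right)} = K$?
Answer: $-184052$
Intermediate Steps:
$L{\left(H \right)} = -19$
$k{\left(g \right)} = -6 + g$
$p = 19$ ($p = \left(-1\right) \left(-19\right) = 19$)
$\left(-3938 + k{\left(28 \right)}\right) \left(\left(20 - -8\right) + p\right) = \left(-3938 + \left(-6 + 28\right)\right) \left(\left(20 - -8\right) + 19\right) = \left(-3938 + 22\right) \left(\left(20 + 8\right) + 19\right) = - 3916 \left(28 + 19\right) = \left(-3916\right) 47 = -184052$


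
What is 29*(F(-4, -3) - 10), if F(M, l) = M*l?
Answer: 58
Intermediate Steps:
29*(F(-4, -3) - 10) = 29*(-4*(-3) - 10) = 29*(12 - 10) = 29*2 = 58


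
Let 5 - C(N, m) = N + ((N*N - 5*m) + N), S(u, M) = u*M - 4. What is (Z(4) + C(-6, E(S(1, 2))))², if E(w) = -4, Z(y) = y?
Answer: 1225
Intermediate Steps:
S(u, M) = -4 + M*u (S(u, M) = M*u - 4 = -4 + M*u)
C(N, m) = 5 - N² - 2*N + 5*m (C(N, m) = 5 - (N + ((N*N - 5*m) + N)) = 5 - (N + ((N² - 5*m) + N)) = 5 - (N + (N + N² - 5*m)) = 5 - (N² - 5*m + 2*N) = 5 + (-N² - 2*N + 5*m) = 5 - N² - 2*N + 5*m)
(Z(4) + C(-6, E(S(1, 2))))² = (4 + (5 - 1*(-6)² - 2*(-6) + 5*(-4)))² = (4 + (5 - 1*36 + 12 - 20))² = (4 + (5 - 36 + 12 - 20))² = (4 - 39)² = (-35)² = 1225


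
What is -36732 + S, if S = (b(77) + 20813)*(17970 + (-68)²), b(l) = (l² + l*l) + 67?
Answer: 739645640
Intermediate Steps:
b(l) = 67 + 2*l² (b(l) = (l² + l²) + 67 = 2*l² + 67 = 67 + 2*l²)
S = 739682372 (S = ((67 + 2*77²) + 20813)*(17970 + (-68)²) = ((67 + 2*5929) + 20813)*(17970 + 4624) = ((67 + 11858) + 20813)*22594 = (11925 + 20813)*22594 = 32738*22594 = 739682372)
-36732 + S = -36732 + 739682372 = 739645640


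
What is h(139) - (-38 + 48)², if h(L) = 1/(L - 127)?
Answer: -1199/12 ≈ -99.917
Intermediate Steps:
h(L) = 1/(-127 + L)
h(139) - (-38 + 48)² = 1/(-127 + 139) - (-38 + 48)² = 1/12 - 1*10² = 1/12 - 1*100 = 1/12 - 100 = -1199/12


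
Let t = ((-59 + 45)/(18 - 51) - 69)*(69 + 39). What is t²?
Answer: 6637035024/121 ≈ 5.4852e+7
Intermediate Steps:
t = -81468/11 (t = (-14/(-33) - 69)*108 = (-14*(-1/33) - 69)*108 = (14/33 - 69)*108 = -2263/33*108 = -81468/11 ≈ -7406.2)
t² = (-81468/11)² = 6637035024/121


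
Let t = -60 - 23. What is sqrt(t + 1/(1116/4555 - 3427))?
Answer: I*sqrt(20221924789508658)/15608869 ≈ 9.1104*I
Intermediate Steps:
t = -83
sqrt(t + 1/(1116/4555 - 3427)) = sqrt(-83 + 1/(1116/4555 - 3427)) = sqrt(-83 + 1/(-15608869/4555)) = sqrt(-83 - 4555/15608869) = sqrt(-1295540682/15608869) = I*sqrt(20221924789508658)/15608869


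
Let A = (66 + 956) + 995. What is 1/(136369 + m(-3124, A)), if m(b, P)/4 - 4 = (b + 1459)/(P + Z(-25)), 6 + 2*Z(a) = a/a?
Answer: 1343/183160615 ≈ 7.3324e-6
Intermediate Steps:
Z(a) = -5/2 (Z(a) = -3 + (a/a)/2 = -3 + (1/2)*1 = -3 + 1/2 = -5/2)
A = 2017 (A = 1022 + 995 = 2017)
m(b, P) = 16 + 4*(1459 + b)/(-5/2 + P) (m(b, P) = 16 + 4*((b + 1459)/(P - 5/2)) = 16 + 4*((1459 + b)/(-5/2 + P)) = 16 + 4*(1459 + b)/(-5/2 + P))
1/(136369 + m(-3124, A)) = 1/(136369 + 8*(1449 - 3124 + 4*2017)/(-5 + 2*2017)) = 1/(136369 + 8*(1449 - 3124 + 8068)/(-5 + 4034)) = 1/(136369 + 8*6393/4029) = 1/(136369 + 8*(1/4029)*6393) = 1/(136369 + 17048/1343) = 1/(183160615/1343) = 1343/183160615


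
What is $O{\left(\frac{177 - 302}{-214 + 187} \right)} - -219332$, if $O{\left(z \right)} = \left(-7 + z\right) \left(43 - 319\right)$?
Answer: $\frac{1979876}{9} \approx 2.1999 \cdot 10^{5}$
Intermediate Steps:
$O{\left(z \right)} = 1932 - 276 z$ ($O{\left(z \right)} = \left(-7 + z\right) \left(-276\right) = 1932 - 276 z$)
$O{\left(\frac{177 - 302}{-214 + 187} \right)} - -219332 = \left(1932 - 276 \frac{177 - 302}{-214 + 187}\right) - -219332 = \left(1932 - 276 \left(- \frac{125}{-27}\right)\right) + 219332 = \left(1932 - 276 \left(\left(-125\right) \left(- \frac{1}{27}\right)\right)\right) + 219332 = \left(1932 - \frac{11500}{9}\right) + 219332 = \frac{5888}{9} + 219332 = \frac{1979876}{9}$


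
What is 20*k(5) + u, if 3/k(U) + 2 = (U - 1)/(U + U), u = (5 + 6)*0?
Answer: -75/2 ≈ -37.500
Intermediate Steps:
u = 0 (u = 11*0 = 0)
k(U) = 3/(-2 + (-1 + U)/(2*U)) (k(U) = 3/(-2 + (U - 1)/(U + U)) = 3/(-2 + (-1 + U)/((2*U))) = 3/(-2 + (-1 + U)*(1/(2*U))) = 3/(-2 + (-1 + U)/(2*U)))
20*k(5) + u = 20*(-6*5/(1 + 3*5)) + 0 = 20*(-6*5/(1 + 15)) + 0 = 20*(-6*5/16) + 0 = 20*(-6*5*1/16) + 0 = 20*(-15/8) + 0 = -75/2 + 0 = -75/2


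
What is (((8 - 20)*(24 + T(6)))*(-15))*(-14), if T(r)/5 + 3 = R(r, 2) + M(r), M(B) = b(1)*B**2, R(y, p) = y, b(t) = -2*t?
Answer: 808920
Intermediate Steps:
M(B) = -2*B**2 (M(B) = (-2*1)*B**2 = -2*B**2)
T(r) = -15 - 10*r**2 + 5*r (T(r) = -15 + 5*(r - 2*r**2) = -15 + (-10*r**2 + 5*r) = -15 - 10*r**2 + 5*r)
(((8 - 20)*(24 + T(6)))*(-15))*(-14) = (((8 - 20)*(24 + (-15 - 10*6**2 + 5*6)))*(-15))*(-14) = (-12*(24 + (-15 - 10*36 + 30))*(-15))*(-14) = (-12*(24 + (-15 - 360 + 30))*(-15))*(-14) = (-12*(24 - 345)*(-15))*(-14) = (-12*(-321)*(-15))*(-14) = (3852*(-15))*(-14) = -57780*(-14) = 808920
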